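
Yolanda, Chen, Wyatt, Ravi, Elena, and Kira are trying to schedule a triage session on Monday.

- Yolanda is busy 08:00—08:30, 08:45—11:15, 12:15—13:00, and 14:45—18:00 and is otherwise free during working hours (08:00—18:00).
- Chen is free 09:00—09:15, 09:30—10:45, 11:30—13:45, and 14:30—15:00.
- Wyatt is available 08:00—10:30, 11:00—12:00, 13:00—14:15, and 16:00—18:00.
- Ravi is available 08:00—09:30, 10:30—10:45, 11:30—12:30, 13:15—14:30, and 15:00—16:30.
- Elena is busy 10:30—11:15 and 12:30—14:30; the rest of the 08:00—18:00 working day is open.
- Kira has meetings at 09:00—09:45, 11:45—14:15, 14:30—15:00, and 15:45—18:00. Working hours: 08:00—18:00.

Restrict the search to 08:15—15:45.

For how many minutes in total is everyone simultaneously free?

15 minutes

Yolanda free within 08:00–18:00: 08:30–08:45, 11:15–12:15, 13:00–14:45.
Elena free within 08:00–18:00: 08:00–10:30, 11:15–12:30, 14:30–18:00.
Kira free within 08:00–18:00: 08:00–09:00, 09:45–11:45, 14:15–14:30, 15:00–15:45.
Yolanda ∩ Chen: 11:30–12:15, 13:00–13:45, 14:30–14:45.
Yolanda ∩ Chen ∩ Wyatt: 11:30–12:00, 13:00–13:45.
Yolanda ∩ Chen ∩ Wyatt ∩ Ravi: 11:30–12:00, 13:15–13:45.
Yolanda ∩ Chen ∩ Wyatt ∩ Ravi ∩ Elena: 11:30–12:00.
Yolanda ∩ Chen ∩ Wyatt ∩ Ravi ∩ Elena ∩ Kira: 11:30–11:45.
Restricted to 08:15–15:45: 11:30–11:45.
Total common minutes: 15.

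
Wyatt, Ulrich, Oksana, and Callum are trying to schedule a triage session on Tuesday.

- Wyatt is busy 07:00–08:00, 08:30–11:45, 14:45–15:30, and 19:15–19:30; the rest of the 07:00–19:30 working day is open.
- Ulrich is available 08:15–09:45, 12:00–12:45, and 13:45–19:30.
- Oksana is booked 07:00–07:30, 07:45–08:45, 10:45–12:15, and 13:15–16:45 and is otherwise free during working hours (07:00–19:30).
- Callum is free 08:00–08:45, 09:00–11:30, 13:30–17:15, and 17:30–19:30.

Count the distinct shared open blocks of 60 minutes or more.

1

Wyatt free within 07:00–19:30: 08:00–08:30, 11:45–14:45, 15:30–19:15.
Oksana free within 07:00–19:30: 07:30–07:45, 08:45–10:45, 12:15–13:15, 16:45–19:30.
Wyatt ∩ Ulrich: 08:15–08:30, 12:00–12:45, 13:45–14:45, 15:30–19:15.
Wyatt ∩ Ulrich ∩ Oksana: 12:15–12:45, 16:45–19:15.
Wyatt ∩ Ulrich ∩ Oksana ∩ Callum: 16:45–17:15, 17:30–19:15.
Windows ≥ 60 min: 17:30–19:15.
That's 1 window.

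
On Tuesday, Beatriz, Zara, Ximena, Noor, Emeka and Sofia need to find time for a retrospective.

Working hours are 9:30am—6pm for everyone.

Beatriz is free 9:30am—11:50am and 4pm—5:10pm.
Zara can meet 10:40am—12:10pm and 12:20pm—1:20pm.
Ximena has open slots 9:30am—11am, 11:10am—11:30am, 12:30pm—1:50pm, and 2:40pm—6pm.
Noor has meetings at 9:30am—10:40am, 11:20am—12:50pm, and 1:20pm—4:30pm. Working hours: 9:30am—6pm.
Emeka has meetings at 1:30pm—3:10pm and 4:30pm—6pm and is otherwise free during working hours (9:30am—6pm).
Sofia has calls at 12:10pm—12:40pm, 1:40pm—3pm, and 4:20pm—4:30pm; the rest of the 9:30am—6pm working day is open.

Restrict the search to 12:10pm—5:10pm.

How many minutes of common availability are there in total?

Noor free within 09:30–18:00: 10:40–11:20, 12:50–13:20, 16:30–18:00.
Emeka free within 09:30–18:00: 09:30–13:30, 15:10–16:30.
Sofia free within 09:30–18:00: 09:30–12:10, 12:40–13:40, 15:00–16:20, 16:30–18:00.
Beatriz ∩ Zara: 10:40–11:50.
Beatriz ∩ Zara ∩ Ximena: 10:40–11:00, 11:10–11:30.
Beatriz ∩ Zara ∩ Ximena ∩ Noor: 10:40–11:00, 11:10–11:20.
Beatriz ∩ Zara ∩ Ximena ∩ Noor ∩ Emeka: 10:40–11:00, 11:10–11:20.
Beatriz ∩ Zara ∩ Ximena ∩ Noor ∩ Emeka ∩ Sofia: 10:40–11:00, 11:10–11:20.
Restricted to 12:10–17:10: (none).
Total common minutes: 0.

0 minutes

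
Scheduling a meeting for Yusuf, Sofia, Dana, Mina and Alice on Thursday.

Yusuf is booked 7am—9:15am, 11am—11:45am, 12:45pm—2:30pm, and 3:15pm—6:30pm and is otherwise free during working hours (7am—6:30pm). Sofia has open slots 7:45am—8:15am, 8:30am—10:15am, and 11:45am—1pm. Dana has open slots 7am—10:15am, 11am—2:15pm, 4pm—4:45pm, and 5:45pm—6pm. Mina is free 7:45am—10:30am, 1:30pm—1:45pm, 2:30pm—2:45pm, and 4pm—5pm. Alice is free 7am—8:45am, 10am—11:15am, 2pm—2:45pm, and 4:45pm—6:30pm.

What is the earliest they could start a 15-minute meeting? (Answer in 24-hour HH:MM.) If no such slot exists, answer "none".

10:00

Yusuf free within 07:00–18:30: 09:15–11:00, 11:45–12:45, 14:30–15:15.
Yusuf ∩ Sofia: 09:15–10:15, 11:45–12:45.
Yusuf ∩ Sofia ∩ Dana: 09:15–10:15, 11:45–12:45.
Yusuf ∩ Sofia ∩ Dana ∩ Mina: 09:15–10:15.
Yusuf ∩ Sofia ∩ Dana ∩ Mina ∩ Alice: 10:00–10:15.
Windows ≥ 15 min: 10:00–10:15.
Earliest such window starts at 10:00.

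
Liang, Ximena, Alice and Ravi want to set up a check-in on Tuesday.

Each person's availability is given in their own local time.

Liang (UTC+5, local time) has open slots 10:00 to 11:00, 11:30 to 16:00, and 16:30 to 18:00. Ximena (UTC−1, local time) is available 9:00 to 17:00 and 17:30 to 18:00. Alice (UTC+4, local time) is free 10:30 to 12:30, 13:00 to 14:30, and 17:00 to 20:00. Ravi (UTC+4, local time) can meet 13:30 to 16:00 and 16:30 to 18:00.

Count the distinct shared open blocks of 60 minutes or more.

0

Liang → UTC: 05:00–06:00, 06:30–11:00, 11:30–13:00.
Ximena → UTC: 10:00–18:00, 18:30–19:00.
Alice → UTC: 06:30–08:30, 09:00–10:30, 13:00–16:00.
Ravi → UTC: 09:30–12:00, 12:30–14:00.
Liang ∩ Ximena: 10:00–11:00, 11:30–13:00.
Liang ∩ Ximena ∩ Alice: 10:00–10:30.
Liang ∩ Ximena ∩ Alice ∩ Ravi: 10:00–10:30.
Windows ≥ 60 min: (none).
That's 0 windows.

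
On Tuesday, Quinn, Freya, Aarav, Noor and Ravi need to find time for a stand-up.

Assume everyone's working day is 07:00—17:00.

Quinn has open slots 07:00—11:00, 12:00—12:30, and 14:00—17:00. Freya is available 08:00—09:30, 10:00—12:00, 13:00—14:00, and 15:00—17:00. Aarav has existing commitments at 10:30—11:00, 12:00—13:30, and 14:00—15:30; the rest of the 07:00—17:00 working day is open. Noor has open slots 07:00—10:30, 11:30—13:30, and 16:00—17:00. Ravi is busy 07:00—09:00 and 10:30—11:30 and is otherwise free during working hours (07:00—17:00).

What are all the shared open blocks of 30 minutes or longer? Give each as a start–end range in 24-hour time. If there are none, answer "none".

09:00–09:30, 10:00–10:30, 16:00–17:00

Aarav free within 07:00–17:00: 07:00–10:30, 11:00–12:00, 13:30–14:00, 15:30–17:00.
Ravi free within 07:00–17:00: 09:00–10:30, 11:30–17:00.
Quinn ∩ Freya: 08:00–09:30, 10:00–11:00, 15:00–17:00.
Quinn ∩ Freya ∩ Aarav: 08:00–09:30, 10:00–10:30, 15:30–17:00.
Quinn ∩ Freya ∩ Aarav ∩ Noor: 08:00–09:30, 10:00–10:30, 16:00–17:00.
Quinn ∩ Freya ∩ Aarav ∩ Noor ∩ Ravi: 09:00–09:30, 10:00–10:30, 16:00–17:00.
Windows ≥ 30 min: 09:00–09:30, 10:00–10:30, 16:00–17:00.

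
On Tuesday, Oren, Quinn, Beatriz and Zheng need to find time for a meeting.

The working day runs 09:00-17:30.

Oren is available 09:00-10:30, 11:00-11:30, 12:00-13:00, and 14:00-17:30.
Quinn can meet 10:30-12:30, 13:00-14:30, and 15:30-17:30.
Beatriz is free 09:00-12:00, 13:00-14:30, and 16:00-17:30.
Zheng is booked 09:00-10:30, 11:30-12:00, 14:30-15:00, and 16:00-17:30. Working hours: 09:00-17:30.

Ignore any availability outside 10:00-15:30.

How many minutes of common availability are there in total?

Zheng free within 09:00–17:30: 10:30–11:30, 12:00–14:30, 15:00–16:00.
Oren ∩ Quinn: 11:00–11:30, 12:00–12:30, 14:00–14:30, 15:30–17:30.
Oren ∩ Quinn ∩ Beatriz: 11:00–11:30, 14:00–14:30, 16:00–17:30.
Oren ∩ Quinn ∩ Beatriz ∩ Zheng: 11:00–11:30, 14:00–14:30.
Restricted to 10:00–15:30: 11:00–11:30, 14:00–14:30.
Total common minutes: 30 + 30 = 60.

60 minutes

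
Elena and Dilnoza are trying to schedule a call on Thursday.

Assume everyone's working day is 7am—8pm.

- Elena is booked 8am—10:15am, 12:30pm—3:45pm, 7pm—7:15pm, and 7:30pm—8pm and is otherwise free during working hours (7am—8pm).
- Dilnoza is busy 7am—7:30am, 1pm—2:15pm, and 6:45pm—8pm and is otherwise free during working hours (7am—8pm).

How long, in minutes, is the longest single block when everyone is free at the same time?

Elena free within 07:00–20:00: 07:00–08:00, 10:15–12:30, 15:45–19:00, 19:15–19:30.
Dilnoza free within 07:00–20:00: 07:30–13:00, 14:15–18:45.
Elena ∩ Dilnoza: 07:30–08:00, 10:15–12:30, 15:45–18:45.
Common window lengths: 30, 135, 180 min; longest is 180.

180 minutes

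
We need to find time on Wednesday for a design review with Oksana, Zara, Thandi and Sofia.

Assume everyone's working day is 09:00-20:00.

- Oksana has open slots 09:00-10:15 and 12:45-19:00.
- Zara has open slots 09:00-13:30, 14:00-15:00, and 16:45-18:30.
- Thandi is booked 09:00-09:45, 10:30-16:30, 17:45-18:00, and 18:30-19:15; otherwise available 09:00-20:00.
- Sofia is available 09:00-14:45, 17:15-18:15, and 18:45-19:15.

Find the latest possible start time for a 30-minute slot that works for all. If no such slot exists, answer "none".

Thandi free within 09:00–20:00: 09:45–10:30, 16:30–17:45, 18:00–18:30, 19:15–20:00.
Oksana ∩ Zara: 09:00–10:15, 12:45–13:30, 14:00–15:00, 16:45–18:30.
Oksana ∩ Zara ∩ Thandi: 09:45–10:15, 16:45–17:45, 18:00–18:30.
Oksana ∩ Zara ∩ Thandi ∩ Sofia: 09:45–10:15, 17:15–17:45, 18:00–18:15.
Windows ≥ 30 min: 09:45–10:15, 17:15–17:45.
Latest start in the last window 17:15–17:45 is 17:45 − 30 min = 17:15.

17:15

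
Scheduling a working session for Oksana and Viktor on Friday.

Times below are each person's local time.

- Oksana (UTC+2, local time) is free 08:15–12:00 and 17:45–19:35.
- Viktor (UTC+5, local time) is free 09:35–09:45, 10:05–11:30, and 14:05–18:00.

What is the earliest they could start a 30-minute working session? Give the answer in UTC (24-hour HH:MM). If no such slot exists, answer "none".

09:05

Oksana → UTC: 06:15–10:00, 15:45–17:35.
Viktor → UTC: 04:35–04:45, 05:05–06:30, 09:05–13:00.
Oksana ∩ Viktor: 06:15–06:30, 09:05–10:00.
Windows ≥ 30 min: 09:05–10:00.
Earliest such window starts at 09:05.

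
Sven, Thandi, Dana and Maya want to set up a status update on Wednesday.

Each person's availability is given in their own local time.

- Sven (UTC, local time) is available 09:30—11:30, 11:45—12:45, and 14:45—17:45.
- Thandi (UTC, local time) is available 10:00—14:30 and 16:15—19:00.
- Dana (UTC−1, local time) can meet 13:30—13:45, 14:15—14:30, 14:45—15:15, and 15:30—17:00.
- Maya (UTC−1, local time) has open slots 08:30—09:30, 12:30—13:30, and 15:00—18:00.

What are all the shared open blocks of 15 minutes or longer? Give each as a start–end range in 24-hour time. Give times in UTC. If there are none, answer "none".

16:30–17:45

Sven → UTC: 09:30–11:30, 11:45–12:45, 14:45–17:45.
Thandi → UTC: 10:00–14:30, 16:15–19:00.
Dana → UTC: 14:30–14:45, 15:15–15:30, 15:45–16:15, 16:30–18:00.
Maya → UTC: 09:30–10:30, 13:30–14:30, 16:00–19:00.
Sven ∩ Thandi: 10:00–11:30, 11:45–12:45, 16:15–17:45.
Sven ∩ Thandi ∩ Dana: 16:30–17:45.
Sven ∩ Thandi ∩ Dana ∩ Maya: 16:30–17:45.
Windows ≥ 15 min: 16:30–17:45.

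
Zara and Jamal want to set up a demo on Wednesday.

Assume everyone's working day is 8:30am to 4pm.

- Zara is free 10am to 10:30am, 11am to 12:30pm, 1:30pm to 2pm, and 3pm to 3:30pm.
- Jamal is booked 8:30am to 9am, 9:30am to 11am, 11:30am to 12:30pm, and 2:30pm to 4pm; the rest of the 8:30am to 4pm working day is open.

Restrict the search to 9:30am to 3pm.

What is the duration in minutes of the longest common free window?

30 minutes

Jamal free within 08:30–16:00: 09:00–09:30, 11:00–11:30, 12:30–14:30.
Zara ∩ Jamal: 11:00–11:30, 13:30–14:00.
Restricted to 09:30–15:00: 11:00–11:30, 13:30–14:00.
Common window lengths: 30, 30 min; longest is 30.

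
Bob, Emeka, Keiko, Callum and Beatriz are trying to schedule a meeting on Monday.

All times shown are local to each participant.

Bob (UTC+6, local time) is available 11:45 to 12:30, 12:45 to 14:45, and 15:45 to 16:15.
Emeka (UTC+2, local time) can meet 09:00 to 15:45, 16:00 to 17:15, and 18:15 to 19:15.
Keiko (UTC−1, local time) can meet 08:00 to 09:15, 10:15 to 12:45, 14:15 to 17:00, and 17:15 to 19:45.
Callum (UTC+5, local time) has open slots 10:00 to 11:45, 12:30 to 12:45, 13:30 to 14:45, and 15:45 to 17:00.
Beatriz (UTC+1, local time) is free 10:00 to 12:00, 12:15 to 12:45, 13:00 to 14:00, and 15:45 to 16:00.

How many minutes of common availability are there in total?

0 minutes

Bob → UTC: 05:45–06:30, 06:45–08:45, 09:45–10:15.
Emeka → UTC: 07:00–13:45, 14:00–15:15, 16:15–17:15.
Keiko → UTC: 09:00–10:15, 11:15–13:45, 15:15–18:00, 18:15–20:45.
Callum → UTC: 05:00–06:45, 07:30–07:45, 08:30–09:45, 10:45–12:00.
Beatriz → UTC: 09:00–11:00, 11:15–11:45, 12:00–13:00, 14:45–15:00.
Bob ∩ Emeka: 07:00–08:45, 09:45–10:15.
Bob ∩ Emeka ∩ Keiko: 09:45–10:15.
Bob ∩ Emeka ∩ Keiko ∩ Callum: (none).
Bob ∩ Emeka ∩ Keiko ∩ Callum ∩ Beatriz: (none).
Total common minutes: 0.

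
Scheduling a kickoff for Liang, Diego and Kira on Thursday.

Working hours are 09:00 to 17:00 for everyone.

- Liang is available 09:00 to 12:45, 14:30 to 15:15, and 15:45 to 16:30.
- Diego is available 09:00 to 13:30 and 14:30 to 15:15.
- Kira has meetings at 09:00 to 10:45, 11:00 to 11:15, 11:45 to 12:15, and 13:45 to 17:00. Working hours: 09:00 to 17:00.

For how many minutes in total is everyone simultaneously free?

Kira free within 09:00–17:00: 10:45–11:00, 11:15–11:45, 12:15–13:45.
Liang ∩ Diego: 09:00–12:45, 14:30–15:15.
Liang ∩ Diego ∩ Kira: 10:45–11:00, 11:15–11:45, 12:15–12:45.
Total common minutes: 15 + 30 + 30 = 75.

75 minutes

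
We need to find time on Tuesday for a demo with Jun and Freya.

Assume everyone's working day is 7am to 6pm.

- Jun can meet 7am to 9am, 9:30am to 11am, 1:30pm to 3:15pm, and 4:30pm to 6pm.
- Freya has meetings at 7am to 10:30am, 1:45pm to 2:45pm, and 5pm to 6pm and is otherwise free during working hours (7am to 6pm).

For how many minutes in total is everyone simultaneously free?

105 minutes

Freya free within 07:00–18:00: 10:30–13:45, 14:45–17:00.
Jun ∩ Freya: 10:30–11:00, 13:30–13:45, 14:45–15:15, 16:30–17:00.
Total common minutes: 30 + 15 + 30 + 30 = 105.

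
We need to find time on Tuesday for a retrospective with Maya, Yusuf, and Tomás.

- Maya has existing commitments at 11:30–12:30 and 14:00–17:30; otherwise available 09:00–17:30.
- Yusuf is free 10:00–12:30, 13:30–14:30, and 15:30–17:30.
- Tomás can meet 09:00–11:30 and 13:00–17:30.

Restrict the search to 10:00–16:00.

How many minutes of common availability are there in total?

Maya free within 09:00–17:30: 09:00–11:30, 12:30–14:00.
Maya ∩ Yusuf: 10:00–11:30, 13:30–14:00.
Maya ∩ Yusuf ∩ Tomás: 10:00–11:30, 13:30–14:00.
Restricted to 10:00–16:00: 10:00–11:30, 13:30–14:00.
Total common minutes: 90 + 30 = 120.

120 minutes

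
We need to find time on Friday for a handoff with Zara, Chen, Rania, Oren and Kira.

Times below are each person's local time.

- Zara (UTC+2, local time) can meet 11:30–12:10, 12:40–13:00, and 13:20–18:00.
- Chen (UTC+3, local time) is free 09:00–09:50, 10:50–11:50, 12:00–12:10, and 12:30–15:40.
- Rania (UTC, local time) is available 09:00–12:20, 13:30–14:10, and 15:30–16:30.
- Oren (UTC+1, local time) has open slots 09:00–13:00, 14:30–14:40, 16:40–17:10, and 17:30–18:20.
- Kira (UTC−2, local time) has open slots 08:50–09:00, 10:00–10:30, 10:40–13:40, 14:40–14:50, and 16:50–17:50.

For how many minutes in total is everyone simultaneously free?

10 minutes

Zara → UTC: 09:30–10:10, 10:40–11:00, 11:20–16:00.
Chen → UTC: 06:00–06:50, 07:50–08:50, 09:00–09:10, 09:30–12:40.
Rania → UTC: 09:00–12:20, 13:30–14:10, 15:30–16:30.
Oren → UTC: 08:00–12:00, 13:30–13:40, 15:40–16:10, 16:30–17:20.
Kira → UTC: 10:50–11:00, 12:00–12:30, 12:40–15:40, 16:40–16:50, 18:50–19:50.
Zara ∩ Chen: 09:30–10:10, 10:40–11:00, 11:20–12:40.
Zara ∩ Chen ∩ Rania: 09:30–10:10, 10:40–11:00, 11:20–12:20.
Zara ∩ Chen ∩ Rania ∩ Oren: 09:30–10:10, 10:40–11:00, 11:20–12:00.
Zara ∩ Chen ∩ Rania ∩ Oren ∩ Kira: 10:50–11:00.
Total common minutes: 10.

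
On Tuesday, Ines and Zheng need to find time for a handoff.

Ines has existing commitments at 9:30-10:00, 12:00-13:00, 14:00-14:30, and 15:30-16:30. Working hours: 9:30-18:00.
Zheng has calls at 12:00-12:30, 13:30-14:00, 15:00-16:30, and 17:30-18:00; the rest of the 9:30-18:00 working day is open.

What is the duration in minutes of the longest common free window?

120 minutes

Ines free within 09:30–18:00: 10:00–12:00, 13:00–14:00, 14:30–15:30, 16:30–18:00.
Zheng free within 09:30–18:00: 09:30–12:00, 12:30–13:30, 14:00–15:00, 16:30–17:30.
Ines ∩ Zheng: 10:00–12:00, 13:00–13:30, 14:30–15:00, 16:30–17:30.
Common window lengths: 120, 30, 30, 60 min; longest is 120.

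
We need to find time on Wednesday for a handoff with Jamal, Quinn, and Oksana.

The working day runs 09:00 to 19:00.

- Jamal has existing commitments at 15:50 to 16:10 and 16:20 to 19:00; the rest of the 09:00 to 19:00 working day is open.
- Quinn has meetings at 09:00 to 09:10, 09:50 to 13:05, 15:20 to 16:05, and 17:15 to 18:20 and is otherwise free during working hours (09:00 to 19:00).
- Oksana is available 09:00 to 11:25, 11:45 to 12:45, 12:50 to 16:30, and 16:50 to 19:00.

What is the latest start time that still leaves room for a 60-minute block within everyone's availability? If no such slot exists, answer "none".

Jamal free within 09:00–19:00: 09:00–15:50, 16:10–16:20.
Quinn free within 09:00–19:00: 09:10–09:50, 13:05–15:20, 16:05–17:15, 18:20–19:00.
Jamal ∩ Quinn: 09:10–09:50, 13:05–15:20, 16:10–16:20.
Jamal ∩ Quinn ∩ Oksana: 09:10–09:50, 13:05–15:20, 16:10–16:20.
Windows ≥ 60 min: 13:05–15:20.
Latest start in the last window 13:05–15:20 is 15:20 − 60 min = 14:20.

14:20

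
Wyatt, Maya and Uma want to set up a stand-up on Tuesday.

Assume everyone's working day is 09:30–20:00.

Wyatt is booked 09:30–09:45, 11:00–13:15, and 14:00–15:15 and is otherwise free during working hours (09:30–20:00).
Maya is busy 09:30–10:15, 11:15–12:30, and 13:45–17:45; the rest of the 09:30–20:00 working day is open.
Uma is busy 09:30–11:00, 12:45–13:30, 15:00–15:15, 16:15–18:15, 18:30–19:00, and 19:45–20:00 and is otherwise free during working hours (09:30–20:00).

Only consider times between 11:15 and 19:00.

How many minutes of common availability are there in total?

30 minutes

Wyatt free within 09:30–20:00: 09:45–11:00, 13:15–14:00, 15:15–20:00.
Maya free within 09:30–20:00: 10:15–11:15, 12:30–13:45, 17:45–20:00.
Uma free within 09:30–20:00: 11:00–12:45, 13:30–15:00, 15:15–16:15, 18:15–18:30, 19:00–19:45.
Wyatt ∩ Maya: 10:15–11:00, 13:15–13:45, 17:45–20:00.
Wyatt ∩ Maya ∩ Uma: 13:30–13:45, 18:15–18:30, 19:00–19:45.
Restricted to 11:15–19:00: 13:30–13:45, 18:15–18:30.
Total common minutes: 15 + 15 = 30.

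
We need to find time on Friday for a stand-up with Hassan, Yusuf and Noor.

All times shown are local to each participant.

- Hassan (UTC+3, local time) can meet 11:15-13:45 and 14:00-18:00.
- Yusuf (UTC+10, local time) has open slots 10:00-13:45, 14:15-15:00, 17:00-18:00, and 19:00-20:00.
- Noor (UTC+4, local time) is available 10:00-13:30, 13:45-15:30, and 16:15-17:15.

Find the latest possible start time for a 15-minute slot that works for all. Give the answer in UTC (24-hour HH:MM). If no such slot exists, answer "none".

09:45

Hassan → UTC: 08:15–10:45, 11:00–15:00.
Yusuf → UTC: 00:00–03:45, 04:15–05:00, 07:00–08:00, 09:00–10:00.
Noor → UTC: 06:00–09:30, 09:45–11:30, 12:15–13:15.
Hassan ∩ Yusuf: 09:00–10:00.
Hassan ∩ Yusuf ∩ Noor: 09:00–09:30, 09:45–10:00.
Windows ≥ 15 min: 09:00–09:30, 09:45–10:00.
Latest start in the last window 09:45–10:00 is 10:00 − 15 min = 09:45.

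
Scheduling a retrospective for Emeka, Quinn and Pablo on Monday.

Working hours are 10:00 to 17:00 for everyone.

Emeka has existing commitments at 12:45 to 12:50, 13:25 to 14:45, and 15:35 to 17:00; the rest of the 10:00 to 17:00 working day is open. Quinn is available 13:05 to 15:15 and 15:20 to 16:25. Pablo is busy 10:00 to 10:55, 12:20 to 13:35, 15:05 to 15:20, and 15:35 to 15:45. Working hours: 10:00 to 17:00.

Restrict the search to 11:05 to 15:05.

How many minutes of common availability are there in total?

Emeka free within 10:00–17:00: 10:00–12:45, 12:50–13:25, 14:45–15:35.
Pablo free within 10:00–17:00: 10:55–12:20, 13:35–15:05, 15:20–15:35, 15:45–17:00.
Emeka ∩ Quinn: 13:05–13:25, 14:45–15:15, 15:20–15:35.
Emeka ∩ Quinn ∩ Pablo: 14:45–15:05, 15:20–15:35.
Restricted to 11:05–15:05: 14:45–15:05.
Total common minutes: 20.

20 minutes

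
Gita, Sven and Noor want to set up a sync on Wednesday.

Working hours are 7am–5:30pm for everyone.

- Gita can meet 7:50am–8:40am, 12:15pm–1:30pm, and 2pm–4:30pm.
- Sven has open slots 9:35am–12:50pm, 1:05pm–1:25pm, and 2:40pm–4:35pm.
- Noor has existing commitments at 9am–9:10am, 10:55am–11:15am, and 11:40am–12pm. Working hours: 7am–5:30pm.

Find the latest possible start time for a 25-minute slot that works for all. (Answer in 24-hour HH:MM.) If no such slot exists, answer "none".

Noor free within 07:00–17:30: 07:00–09:00, 09:10–10:55, 11:15–11:40, 12:00–17:30.
Gita ∩ Sven: 12:15–12:50, 13:05–13:25, 14:40–16:30.
Gita ∩ Sven ∩ Noor: 12:15–12:50, 13:05–13:25, 14:40–16:30.
Windows ≥ 25 min: 12:15–12:50, 14:40–16:30.
Latest start in the last window 14:40–16:30 is 16:30 − 25 min = 16:05.

16:05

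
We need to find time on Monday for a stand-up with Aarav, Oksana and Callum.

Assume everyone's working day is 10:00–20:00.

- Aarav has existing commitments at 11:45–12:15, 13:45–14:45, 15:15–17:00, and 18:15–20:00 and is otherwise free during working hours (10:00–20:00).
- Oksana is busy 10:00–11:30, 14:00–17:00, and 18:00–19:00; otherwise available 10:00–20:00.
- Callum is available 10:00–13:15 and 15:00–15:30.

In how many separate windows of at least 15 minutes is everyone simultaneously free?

Aarav free within 10:00–20:00: 10:00–11:45, 12:15–13:45, 14:45–15:15, 17:00–18:15.
Oksana free within 10:00–20:00: 11:30–14:00, 17:00–18:00, 19:00–20:00.
Aarav ∩ Oksana: 11:30–11:45, 12:15–13:45, 17:00–18:00.
Aarav ∩ Oksana ∩ Callum: 11:30–11:45, 12:15–13:15.
Windows ≥ 15 min: 11:30–11:45, 12:15–13:15.
That's 2 windows.

2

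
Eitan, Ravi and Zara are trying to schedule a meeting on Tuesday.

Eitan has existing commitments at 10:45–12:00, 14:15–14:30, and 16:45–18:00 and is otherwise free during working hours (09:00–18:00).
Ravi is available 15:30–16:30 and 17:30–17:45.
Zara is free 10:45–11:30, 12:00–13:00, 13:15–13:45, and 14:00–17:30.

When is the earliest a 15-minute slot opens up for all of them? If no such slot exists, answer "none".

Eitan free within 09:00–18:00: 09:00–10:45, 12:00–14:15, 14:30–16:45.
Eitan ∩ Ravi: 15:30–16:30.
Eitan ∩ Ravi ∩ Zara: 15:30–16:30.
Windows ≥ 15 min: 15:30–16:30.
Earliest such window starts at 15:30.

15:30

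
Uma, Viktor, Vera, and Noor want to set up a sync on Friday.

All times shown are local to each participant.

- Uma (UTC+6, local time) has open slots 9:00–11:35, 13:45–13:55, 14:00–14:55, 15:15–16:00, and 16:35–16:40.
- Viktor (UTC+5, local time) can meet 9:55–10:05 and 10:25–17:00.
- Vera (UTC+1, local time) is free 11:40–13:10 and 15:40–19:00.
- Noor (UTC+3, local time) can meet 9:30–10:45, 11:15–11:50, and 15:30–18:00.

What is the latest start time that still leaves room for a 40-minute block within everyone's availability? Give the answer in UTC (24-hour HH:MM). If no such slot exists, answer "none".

none

Uma → UTC: 03:00–05:35, 07:45–07:55, 08:00–08:55, 09:15–10:00, 10:35–10:40.
Viktor → UTC: 04:55–05:05, 05:25–12:00.
Vera → UTC: 10:40–12:10, 14:40–18:00.
Noor → UTC: 06:30–07:45, 08:15–08:50, 12:30–15:00.
Uma ∩ Viktor: 04:55–05:05, 05:25–05:35, 07:45–07:55, 08:00–08:55, 09:15–10:00, 10:35–10:40.
Uma ∩ Viktor ∩ Vera: (none).
Uma ∩ Viktor ∩ Vera ∩ Noor: (none).
Windows ≥ 40 min: (none).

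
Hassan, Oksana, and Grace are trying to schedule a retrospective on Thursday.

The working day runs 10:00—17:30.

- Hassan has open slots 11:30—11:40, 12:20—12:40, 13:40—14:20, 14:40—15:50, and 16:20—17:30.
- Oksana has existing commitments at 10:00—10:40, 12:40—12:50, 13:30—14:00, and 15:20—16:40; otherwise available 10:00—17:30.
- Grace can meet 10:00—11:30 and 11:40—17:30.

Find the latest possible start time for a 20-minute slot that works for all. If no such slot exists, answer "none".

Oksana free within 10:00–17:30: 10:40–12:40, 12:50–13:30, 14:00–15:20, 16:40–17:30.
Hassan ∩ Oksana: 11:30–11:40, 12:20–12:40, 14:00–14:20, 14:40–15:20, 16:40–17:30.
Hassan ∩ Oksana ∩ Grace: 12:20–12:40, 14:00–14:20, 14:40–15:20, 16:40–17:30.
Windows ≥ 20 min: 12:20–12:40, 14:00–14:20, 14:40–15:20, 16:40–17:30.
Latest start in the last window 16:40–17:30 is 17:30 − 20 min = 17:10.

17:10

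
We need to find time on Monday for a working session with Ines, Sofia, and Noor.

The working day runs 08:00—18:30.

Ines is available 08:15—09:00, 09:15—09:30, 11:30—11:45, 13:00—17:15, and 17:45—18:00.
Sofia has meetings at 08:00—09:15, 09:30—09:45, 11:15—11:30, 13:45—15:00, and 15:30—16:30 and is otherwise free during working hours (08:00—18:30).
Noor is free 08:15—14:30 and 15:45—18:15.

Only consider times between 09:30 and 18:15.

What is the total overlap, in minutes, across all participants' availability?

120 minutes

Sofia free within 08:00–18:30: 09:15–09:30, 09:45–11:15, 11:30–13:45, 15:00–15:30, 16:30–18:30.
Ines ∩ Sofia: 09:15–09:30, 11:30–11:45, 13:00–13:45, 15:00–15:30, 16:30–17:15, 17:45–18:00.
Ines ∩ Sofia ∩ Noor: 09:15–09:30, 11:30–11:45, 13:00–13:45, 16:30–17:15, 17:45–18:00.
Restricted to 09:30–18:15: 11:30–11:45, 13:00–13:45, 16:30–17:15, 17:45–18:00.
Total common minutes: 15 + 45 + 45 + 15 = 120.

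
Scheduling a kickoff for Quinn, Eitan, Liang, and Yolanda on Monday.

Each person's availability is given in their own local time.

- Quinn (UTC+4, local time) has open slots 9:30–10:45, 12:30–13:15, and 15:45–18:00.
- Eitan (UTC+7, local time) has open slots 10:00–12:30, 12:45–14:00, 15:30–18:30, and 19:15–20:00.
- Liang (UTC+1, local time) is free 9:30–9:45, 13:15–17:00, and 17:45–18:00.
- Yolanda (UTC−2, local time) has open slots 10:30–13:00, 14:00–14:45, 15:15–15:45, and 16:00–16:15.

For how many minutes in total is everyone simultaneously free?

Quinn → UTC: 05:30–06:45, 08:30–09:15, 11:45–14:00.
Eitan → UTC: 03:00–05:30, 05:45–07:00, 08:30–11:30, 12:15–13:00.
Liang → UTC: 08:30–08:45, 12:15–16:00, 16:45–17:00.
Yolanda → UTC: 12:30–15:00, 16:00–16:45, 17:15–17:45, 18:00–18:15.
Quinn ∩ Eitan: 05:45–06:45, 08:30–09:15, 12:15–13:00.
Quinn ∩ Eitan ∩ Liang: 08:30–08:45, 12:15–13:00.
Quinn ∩ Eitan ∩ Liang ∩ Yolanda: 12:30–13:00.
Total common minutes: 30.

30 minutes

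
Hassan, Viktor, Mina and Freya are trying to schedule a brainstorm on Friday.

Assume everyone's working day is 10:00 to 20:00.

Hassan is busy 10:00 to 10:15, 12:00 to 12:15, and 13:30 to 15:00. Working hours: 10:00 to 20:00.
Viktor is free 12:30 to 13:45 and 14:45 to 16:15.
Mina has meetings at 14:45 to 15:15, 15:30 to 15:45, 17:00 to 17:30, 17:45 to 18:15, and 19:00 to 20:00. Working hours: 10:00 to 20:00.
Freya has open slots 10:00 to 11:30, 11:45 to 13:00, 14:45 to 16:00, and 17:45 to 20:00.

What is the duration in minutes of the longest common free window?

Hassan free within 10:00–20:00: 10:15–12:00, 12:15–13:30, 15:00–20:00.
Mina free within 10:00–20:00: 10:00–14:45, 15:15–15:30, 15:45–17:00, 17:30–17:45, 18:15–19:00.
Hassan ∩ Viktor: 12:30–13:30, 15:00–16:15.
Hassan ∩ Viktor ∩ Mina: 12:30–13:30, 15:15–15:30, 15:45–16:15.
Hassan ∩ Viktor ∩ Mina ∩ Freya: 12:30–13:00, 15:15–15:30, 15:45–16:00.
Common window lengths: 30, 15, 15 min; longest is 30.

30 minutes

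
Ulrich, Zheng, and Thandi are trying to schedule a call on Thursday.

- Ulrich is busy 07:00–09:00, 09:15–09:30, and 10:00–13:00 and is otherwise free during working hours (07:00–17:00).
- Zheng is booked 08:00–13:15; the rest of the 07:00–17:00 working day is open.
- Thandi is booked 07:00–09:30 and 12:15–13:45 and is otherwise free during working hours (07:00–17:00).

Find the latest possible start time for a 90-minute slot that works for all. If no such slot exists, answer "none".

15:30

Ulrich free within 07:00–17:00: 09:00–09:15, 09:30–10:00, 13:00–17:00.
Zheng free within 07:00–17:00: 07:00–08:00, 13:15–17:00.
Thandi free within 07:00–17:00: 09:30–12:15, 13:45–17:00.
Ulrich ∩ Zheng: 13:15–17:00.
Ulrich ∩ Zheng ∩ Thandi: 13:45–17:00.
Windows ≥ 90 min: 13:45–17:00.
Latest start in the last window 13:45–17:00 is 17:00 − 90 min = 15:30.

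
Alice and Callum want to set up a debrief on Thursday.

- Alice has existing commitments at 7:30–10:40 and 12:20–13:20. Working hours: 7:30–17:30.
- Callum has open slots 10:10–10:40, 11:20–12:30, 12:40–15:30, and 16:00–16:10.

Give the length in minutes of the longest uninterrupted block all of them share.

130 minutes

Alice free within 07:30–17:30: 10:40–12:20, 13:20–17:30.
Alice ∩ Callum: 11:20–12:20, 13:20–15:30, 16:00–16:10.
Common window lengths: 60, 130, 10 min; longest is 130.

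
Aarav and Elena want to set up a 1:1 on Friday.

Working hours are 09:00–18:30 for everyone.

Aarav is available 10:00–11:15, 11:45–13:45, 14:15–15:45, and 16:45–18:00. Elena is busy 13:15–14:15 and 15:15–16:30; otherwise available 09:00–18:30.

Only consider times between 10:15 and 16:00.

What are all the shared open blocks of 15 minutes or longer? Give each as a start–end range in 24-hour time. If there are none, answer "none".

Elena free within 09:00–18:30: 09:00–13:15, 14:15–15:15, 16:30–18:30.
Aarav ∩ Elena: 10:00–11:15, 11:45–13:15, 14:15–15:15, 16:45–18:00.
Restricted to 10:15–16:00: 10:15–11:15, 11:45–13:15, 14:15–15:15.
Windows ≥ 15 min: 10:15–11:15, 11:45–13:15, 14:15–15:15.

10:15–11:15, 11:45–13:15, 14:15–15:15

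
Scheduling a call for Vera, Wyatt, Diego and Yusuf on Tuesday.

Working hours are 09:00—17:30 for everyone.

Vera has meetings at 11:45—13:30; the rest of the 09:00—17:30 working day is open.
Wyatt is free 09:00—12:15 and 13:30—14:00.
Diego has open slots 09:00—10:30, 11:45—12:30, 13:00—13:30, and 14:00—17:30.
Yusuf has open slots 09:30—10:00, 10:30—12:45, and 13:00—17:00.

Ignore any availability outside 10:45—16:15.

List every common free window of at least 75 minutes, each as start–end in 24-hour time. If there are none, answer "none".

Vera free within 09:00–17:30: 09:00–11:45, 13:30–17:30.
Vera ∩ Wyatt: 09:00–11:45, 13:30–14:00.
Vera ∩ Wyatt ∩ Diego: 09:00–10:30.
Vera ∩ Wyatt ∩ Diego ∩ Yusuf: 09:30–10:00.
Restricted to 10:45–16:15: (none).
Windows ≥ 75 min: (none).

none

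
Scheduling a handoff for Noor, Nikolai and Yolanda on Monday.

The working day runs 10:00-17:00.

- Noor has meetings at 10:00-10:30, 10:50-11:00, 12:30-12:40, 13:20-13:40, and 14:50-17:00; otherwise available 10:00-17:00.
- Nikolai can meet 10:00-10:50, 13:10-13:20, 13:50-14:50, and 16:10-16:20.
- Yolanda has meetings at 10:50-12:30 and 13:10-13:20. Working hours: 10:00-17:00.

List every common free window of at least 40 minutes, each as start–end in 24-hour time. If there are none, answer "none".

13:50–14:50

Noor free within 10:00–17:00: 10:30–10:50, 11:00–12:30, 12:40–13:20, 13:40–14:50.
Yolanda free within 10:00–17:00: 10:00–10:50, 12:30–13:10, 13:20–17:00.
Noor ∩ Nikolai: 10:30–10:50, 13:10–13:20, 13:50–14:50.
Noor ∩ Nikolai ∩ Yolanda: 10:30–10:50, 13:50–14:50.
Windows ≥ 40 min: 13:50–14:50.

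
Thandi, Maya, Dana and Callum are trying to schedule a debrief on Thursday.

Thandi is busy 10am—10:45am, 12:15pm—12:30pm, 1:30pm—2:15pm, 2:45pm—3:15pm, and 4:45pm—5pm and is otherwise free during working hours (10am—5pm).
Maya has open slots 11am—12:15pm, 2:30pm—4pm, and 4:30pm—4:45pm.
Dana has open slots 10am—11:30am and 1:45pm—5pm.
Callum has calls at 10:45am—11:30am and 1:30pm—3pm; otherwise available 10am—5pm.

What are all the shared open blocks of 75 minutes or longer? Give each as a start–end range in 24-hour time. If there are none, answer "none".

Thandi free within 10:00–17:00: 10:45–12:15, 12:30–13:30, 14:15–14:45, 15:15–16:45.
Callum free within 10:00–17:00: 10:00–10:45, 11:30–13:30, 15:00–17:00.
Thandi ∩ Maya: 11:00–12:15, 14:30–14:45, 15:15–16:00, 16:30–16:45.
Thandi ∩ Maya ∩ Dana: 11:00–11:30, 14:30–14:45, 15:15–16:00, 16:30–16:45.
Thandi ∩ Maya ∩ Dana ∩ Callum: 15:15–16:00, 16:30–16:45.
Windows ≥ 75 min: (none).

none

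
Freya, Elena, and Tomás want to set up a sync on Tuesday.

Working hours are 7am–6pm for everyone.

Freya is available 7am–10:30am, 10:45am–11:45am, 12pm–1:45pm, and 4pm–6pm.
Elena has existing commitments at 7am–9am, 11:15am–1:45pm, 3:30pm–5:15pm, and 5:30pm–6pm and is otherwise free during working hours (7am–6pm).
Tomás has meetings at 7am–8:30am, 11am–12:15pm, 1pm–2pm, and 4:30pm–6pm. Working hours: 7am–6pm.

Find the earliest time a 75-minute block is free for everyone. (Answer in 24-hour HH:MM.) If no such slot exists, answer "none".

09:00

Elena free within 07:00–18:00: 09:00–11:15, 13:45–15:30, 17:15–17:30.
Tomás free within 07:00–18:00: 08:30–11:00, 12:15–13:00, 14:00–16:30.
Freya ∩ Elena: 09:00–10:30, 10:45–11:15, 17:15–17:30.
Freya ∩ Elena ∩ Tomás: 09:00–10:30, 10:45–11:00.
Windows ≥ 75 min: 09:00–10:30.
Earliest such window starts at 09:00.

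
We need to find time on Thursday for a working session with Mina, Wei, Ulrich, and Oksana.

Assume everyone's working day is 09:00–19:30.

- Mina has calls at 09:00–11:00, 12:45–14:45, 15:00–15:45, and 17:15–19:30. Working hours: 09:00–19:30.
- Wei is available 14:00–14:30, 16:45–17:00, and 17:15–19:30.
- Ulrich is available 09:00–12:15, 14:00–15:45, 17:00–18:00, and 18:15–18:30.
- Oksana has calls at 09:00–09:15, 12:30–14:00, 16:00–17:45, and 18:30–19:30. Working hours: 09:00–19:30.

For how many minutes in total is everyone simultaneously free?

0 minutes

Mina free within 09:00–19:30: 11:00–12:45, 14:45–15:00, 15:45–17:15.
Oksana free within 09:00–19:30: 09:15–12:30, 14:00–16:00, 17:45–18:30.
Mina ∩ Wei: 16:45–17:00.
Mina ∩ Wei ∩ Ulrich: (none).
Mina ∩ Wei ∩ Ulrich ∩ Oksana: (none).
Total common minutes: 0.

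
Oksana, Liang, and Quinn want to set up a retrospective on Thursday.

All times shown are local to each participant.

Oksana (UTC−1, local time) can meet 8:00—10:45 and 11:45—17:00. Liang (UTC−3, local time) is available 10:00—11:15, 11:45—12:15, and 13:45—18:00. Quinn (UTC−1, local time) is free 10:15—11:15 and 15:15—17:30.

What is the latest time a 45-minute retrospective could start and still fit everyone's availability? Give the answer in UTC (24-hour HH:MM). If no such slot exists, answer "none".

Oksana → UTC: 09:00–11:45, 12:45–18:00.
Liang → UTC: 13:00–14:15, 14:45–15:15, 16:45–21:00.
Quinn → UTC: 11:15–12:15, 16:15–18:30.
Oksana ∩ Liang: 13:00–14:15, 14:45–15:15, 16:45–18:00.
Oksana ∩ Liang ∩ Quinn: 16:45–18:00.
Windows ≥ 45 min: 16:45–18:00.
Latest start in the last window 16:45–18:00 is 18:00 − 45 min = 17:15.

17:15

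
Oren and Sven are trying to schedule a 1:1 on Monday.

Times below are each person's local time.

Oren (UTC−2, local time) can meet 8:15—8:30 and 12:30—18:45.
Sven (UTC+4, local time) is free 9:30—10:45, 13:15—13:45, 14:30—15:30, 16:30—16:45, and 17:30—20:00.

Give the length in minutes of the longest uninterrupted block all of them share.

Oren → UTC: 10:15–10:30, 14:30–20:45.
Sven → UTC: 05:30–06:45, 09:15–09:45, 10:30–11:30, 12:30–12:45, 13:30–16:00.
Oren ∩ Sven: 14:30–16:00.
Single common window of 90 minutes.

90 minutes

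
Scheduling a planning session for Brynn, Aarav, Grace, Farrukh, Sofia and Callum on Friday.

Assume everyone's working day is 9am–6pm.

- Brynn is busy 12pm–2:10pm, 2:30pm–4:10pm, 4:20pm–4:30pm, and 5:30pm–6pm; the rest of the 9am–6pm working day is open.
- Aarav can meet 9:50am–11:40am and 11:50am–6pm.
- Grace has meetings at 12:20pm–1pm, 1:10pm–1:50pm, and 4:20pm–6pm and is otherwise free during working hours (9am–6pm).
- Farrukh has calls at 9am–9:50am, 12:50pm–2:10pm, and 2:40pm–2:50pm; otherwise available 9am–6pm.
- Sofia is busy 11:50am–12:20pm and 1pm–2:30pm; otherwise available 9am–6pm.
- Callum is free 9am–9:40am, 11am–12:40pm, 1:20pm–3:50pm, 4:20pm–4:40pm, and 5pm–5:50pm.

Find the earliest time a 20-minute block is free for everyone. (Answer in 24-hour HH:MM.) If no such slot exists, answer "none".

Brynn free within 09:00–18:00: 09:00–12:00, 14:10–14:30, 16:10–16:20, 16:30–17:30.
Grace free within 09:00–18:00: 09:00–12:20, 13:00–13:10, 13:50–16:20.
Farrukh free within 09:00–18:00: 09:50–12:50, 14:10–14:40, 14:50–18:00.
Sofia free within 09:00–18:00: 09:00–11:50, 12:20–13:00, 14:30–18:00.
Brynn ∩ Aarav: 09:50–11:40, 11:50–12:00, 14:10–14:30, 16:10–16:20, 16:30–17:30.
Brynn ∩ Aarav ∩ Grace: 09:50–11:40, 11:50–12:00, 14:10–14:30, 16:10–16:20.
Brynn ∩ Aarav ∩ Grace ∩ Farrukh: 09:50–11:40, 11:50–12:00, 14:10–14:30, 16:10–16:20.
Brynn ∩ Aarav ∩ Grace ∩ Farrukh ∩ Sofia: 09:50–11:40, 16:10–16:20.
Brynn ∩ Aarav ∩ Grace ∩ Farrukh ∩ Sofia ∩ Callum: 11:00–11:40.
Windows ≥ 20 min: 11:00–11:40.
Earliest such window starts at 11:00.

11:00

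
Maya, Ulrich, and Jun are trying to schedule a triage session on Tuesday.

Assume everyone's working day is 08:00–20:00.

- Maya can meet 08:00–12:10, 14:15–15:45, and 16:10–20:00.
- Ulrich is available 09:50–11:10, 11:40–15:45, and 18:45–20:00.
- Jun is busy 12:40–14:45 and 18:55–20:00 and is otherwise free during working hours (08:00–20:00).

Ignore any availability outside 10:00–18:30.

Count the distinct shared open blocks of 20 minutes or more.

Jun free within 08:00–20:00: 08:00–12:40, 14:45–18:55.
Maya ∩ Ulrich: 09:50–11:10, 11:40–12:10, 14:15–15:45, 18:45–20:00.
Maya ∩ Ulrich ∩ Jun: 09:50–11:10, 11:40–12:10, 14:45–15:45, 18:45–18:55.
Restricted to 10:00–18:30: 10:00–11:10, 11:40–12:10, 14:45–15:45.
Windows ≥ 20 min: 10:00–11:10, 11:40–12:10, 14:45–15:45.
That's 3 windows.

3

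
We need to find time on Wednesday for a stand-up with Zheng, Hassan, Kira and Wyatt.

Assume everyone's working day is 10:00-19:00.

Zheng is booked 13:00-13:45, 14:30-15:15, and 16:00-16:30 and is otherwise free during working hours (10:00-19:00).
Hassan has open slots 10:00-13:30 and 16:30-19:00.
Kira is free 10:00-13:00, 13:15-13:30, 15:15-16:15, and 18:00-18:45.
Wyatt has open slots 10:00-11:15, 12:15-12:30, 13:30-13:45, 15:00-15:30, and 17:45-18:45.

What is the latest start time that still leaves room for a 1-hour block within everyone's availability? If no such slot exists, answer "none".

10:15

Zheng free within 10:00–19:00: 10:00–13:00, 13:45–14:30, 15:15–16:00, 16:30–19:00.
Zheng ∩ Hassan: 10:00–13:00, 16:30–19:00.
Zheng ∩ Hassan ∩ Kira: 10:00–13:00, 18:00–18:45.
Zheng ∩ Hassan ∩ Kira ∩ Wyatt: 10:00–11:15, 12:15–12:30, 18:00–18:45.
Windows ≥ 60 min: 10:00–11:15.
Latest start in the last window 10:00–11:15 is 11:15 − 60 min = 10:15.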